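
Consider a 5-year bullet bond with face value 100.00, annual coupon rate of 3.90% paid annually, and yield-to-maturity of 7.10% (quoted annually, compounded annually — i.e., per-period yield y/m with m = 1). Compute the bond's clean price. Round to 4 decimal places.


Answer: Price = 86.9144

Derivation:
Coupon per period c = face * coupon_rate / m = 3.900000
Periods per year m = 1; per-period yield y/m = 0.071000
Number of cashflows N = 5
Cashflows (t years, CF_t, discount factor 1/(1+y/m)^(m*t), PV):
  t = 1.0000: CF_t = 3.900000, DF = 0.933707, PV = 3.641457
  t = 2.0000: CF_t = 3.900000, DF = 0.871808, PV = 3.400053
  t = 3.0000: CF_t = 3.900000, DF = 0.814013, PV = 3.174653
  t = 4.0000: CF_t = 3.900000, DF = 0.760050, PV = 2.964195
  t = 5.0000: CF_t = 103.900000, DF = 0.709664, PV = 73.734068
Price P = sum_t PV_t = 86.914424


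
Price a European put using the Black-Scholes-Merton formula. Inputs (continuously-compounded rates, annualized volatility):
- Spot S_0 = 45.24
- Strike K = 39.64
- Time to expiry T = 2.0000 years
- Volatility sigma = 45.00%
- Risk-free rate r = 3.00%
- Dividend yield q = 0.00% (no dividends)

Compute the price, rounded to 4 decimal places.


Answer: Price = 6.8024

Derivation:
d1 = (ln(S/K) + (r - q + 0.5*sigma^2) * T) / (sigma * sqrt(T)) = 0.62012156
d2 = d1 - sigma * sqrt(T) = -0.01627455
exp(-rT) = 0.94176453; exp(-qT) = 1.00000000
P = K * exp(-rT) * N(-d2) - S_0 * exp(-qT) * N(-d1)
N(-d1) = 0.26758888; N(-d2) = 0.50649232
P = 39.6400 * 0.94176453 * 0.50649232 - 45.2400 * 1.00000000 * 0.26758888 = 6.8024


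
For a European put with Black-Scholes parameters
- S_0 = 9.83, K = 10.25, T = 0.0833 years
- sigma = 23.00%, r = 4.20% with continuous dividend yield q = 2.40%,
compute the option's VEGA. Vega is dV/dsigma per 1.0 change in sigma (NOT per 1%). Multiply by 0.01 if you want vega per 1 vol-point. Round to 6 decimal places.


d1 = -0.5744943825; d2 = -0.6408763830
phi(d1) = 0.3382532408; exp(-qT) = 0.9980027971; exp(-rT) = 0.9965075130
Vega = S * exp(-qT) * phi(d1) * sqrt(T) = 9.8300 * 0.9980027971 * 0.3382532408 * 0.2886173938 = 0.957745

Answer: Vega = 0.957745


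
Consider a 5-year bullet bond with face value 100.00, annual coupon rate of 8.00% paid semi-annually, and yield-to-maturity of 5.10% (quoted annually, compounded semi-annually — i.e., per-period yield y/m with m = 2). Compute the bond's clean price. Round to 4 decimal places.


Answer: Price = 112.6578

Derivation:
Coupon per period c = face * coupon_rate / m = 4.000000
Periods per year m = 2; per-period yield y/m = 0.025500
Number of cashflows N = 10
Cashflows (t years, CF_t, discount factor 1/(1+y/m)^(m*t), PV):
  t = 0.5000: CF_t = 4.000000, DF = 0.975134, PV = 3.900536
  t = 1.0000: CF_t = 4.000000, DF = 0.950886, PV = 3.803546
  t = 1.5000: CF_t = 4.000000, DF = 0.927242, PV = 3.708967
  t = 2.0000: CF_t = 4.000000, DF = 0.904185, PV = 3.616740
  t = 2.5000: CF_t = 4.000000, DF = 0.881702, PV = 3.526807
  t = 3.0000: CF_t = 4.000000, DF = 0.859777, PV = 3.439109
  t = 3.5000: CF_t = 4.000000, DF = 0.838398, PV = 3.353593
  t = 4.0000: CF_t = 4.000000, DF = 0.817551, PV = 3.270203
  t = 4.5000: CF_t = 4.000000, DF = 0.797222, PV = 3.188886
  t = 5.0000: CF_t = 104.000000, DF = 0.777398, PV = 80.849380
Price P = sum_t PV_t = 112.657768


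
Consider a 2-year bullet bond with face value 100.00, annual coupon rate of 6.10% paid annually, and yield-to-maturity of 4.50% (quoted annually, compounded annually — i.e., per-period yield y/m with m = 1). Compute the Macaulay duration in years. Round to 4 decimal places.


Answer: Macaulay duration = 1.9433 years

Derivation:
Coupon per period c = face * coupon_rate / m = 6.100000
Periods per year m = 1; per-period yield y/m = 0.045000
Number of cashflows N = 2
Cashflows (t years, CF_t, discount factor 1/(1+y/m)^(m*t), PV):
  t = 1.0000: CF_t = 6.100000, DF = 0.956938, PV = 5.837321
  t = 2.0000: CF_t = 106.100000, DF = 0.915730, PV = 97.158948
Price P = sum_t PV_t = 102.996268
Macaulay numerator sum_t t * PV_t:
  t * PV_t at t = 1.0000: 5.837321
  t * PV_t at t = 2.0000: 194.317896
Macaulay duration D = (sum_t t * PV_t) / P = 200.155216 / 102.996268 = 1.943325


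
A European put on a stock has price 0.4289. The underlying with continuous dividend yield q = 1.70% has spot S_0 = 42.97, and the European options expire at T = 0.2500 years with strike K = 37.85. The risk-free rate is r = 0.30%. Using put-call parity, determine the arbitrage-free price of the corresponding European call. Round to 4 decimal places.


Put-call parity: C - P = S_0 * exp(-qT) - K * exp(-rT).
S_0 * exp(-qT) = 42.9700 * 0.99575902 = 42.78776502
K * exp(-rT) = 37.8500 * 0.99925028 = 37.82162314
C = P + S*exp(-qT) - K*exp(-rT)
C = 0.4289 + 42.78776502 - 37.82162314 = 5.3950

Answer: Call price = 5.3950


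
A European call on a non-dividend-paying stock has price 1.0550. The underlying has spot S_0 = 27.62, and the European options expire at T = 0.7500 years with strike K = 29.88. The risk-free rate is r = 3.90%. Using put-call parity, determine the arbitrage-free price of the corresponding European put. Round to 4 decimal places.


Put-call parity: C - P = S_0 * exp(-qT) - K * exp(-rT).
S_0 * exp(-qT) = 27.6200 * 1.00000000 = 27.62000000
K * exp(-rT) = 29.8800 * 0.97117364 = 29.01866838
P = C - S*exp(-qT) + K*exp(-rT)
P = 1.0550 - 27.62000000 + 29.01866838 = 2.4537

Answer: Put price = 2.4537


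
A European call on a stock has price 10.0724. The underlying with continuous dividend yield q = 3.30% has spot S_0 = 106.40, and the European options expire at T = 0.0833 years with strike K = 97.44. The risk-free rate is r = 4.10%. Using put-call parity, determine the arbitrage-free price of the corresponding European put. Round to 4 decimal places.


Put-call parity: C - P = S_0 * exp(-qT) - K * exp(-rT).
S_0 * exp(-qT) = 106.4000 * 0.99725487 = 106.10791868
K * exp(-rT) = 97.4400 * 0.99659053 = 97.10778081
P = C - S*exp(-qT) + K*exp(-rT)
P = 10.0724 - 106.10791868 + 97.10778081 = 1.0723

Answer: Put price = 1.0723


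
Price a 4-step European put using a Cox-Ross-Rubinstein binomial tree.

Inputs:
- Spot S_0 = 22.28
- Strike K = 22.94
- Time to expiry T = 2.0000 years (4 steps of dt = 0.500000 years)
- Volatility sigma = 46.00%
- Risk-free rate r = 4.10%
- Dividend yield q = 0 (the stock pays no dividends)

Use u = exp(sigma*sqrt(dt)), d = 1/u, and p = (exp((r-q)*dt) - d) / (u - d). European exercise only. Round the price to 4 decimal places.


Answer: Price = V(0,0) = 4.7542

Derivation:
dt = T/N = 0.500000
u = exp(sigma*sqrt(dt)) = 1.384403; d = 1/u = 0.722333
p = (exp((r-q)*dt) - d) / (u - d) = 0.450675
Discount per step: exp(-r*dt) = 0.979709
Stock lattice S(k, i) with i counting down-moves:
  k=0: S(0,0) = 22.2800
  k=1: S(1,0) = 30.8445; S(1,1) = 16.0936
  k=2: S(2,0) = 42.7012; S(2,1) = 22.2800; S(2,2) = 11.6249
  k=3: S(3,0) = 59.1157; S(3,1) = 30.8445; S(3,2) = 16.0936; S(3,3) = 8.3971
  k=4: S(4,0) = 81.8400; S(4,1) = 42.7012; S(4,2) = 22.2800; S(4,3) = 11.6249; S(4,4) = 6.0655
Terminal payoffs V(N, i) = max(K - S_T, 0):
  V(4,0) = 0.000000; V(4,1) = 0.000000; V(4,2) = 0.660000; V(4,3) = 11.315079; V(4,4) = 16.874525
Backward induction: V(k, i) = exp(-r*dt) * [p * V(k+1, i) + (1-p) * V(k+1, i+1)].
  V(3,0) = exp(-r*dt) * [p*0.000000 + (1-p)*0.000000] = 0.000000
  V(3,1) = exp(-r*dt) * [p*0.000000 + (1-p)*0.660000] = 0.355198
  V(3,2) = exp(-r*dt) * [p*0.660000 + (1-p)*11.315079] = 6.380940
  V(3,3) = exp(-r*dt) * [p*11.315079 + (1-p)*16.874525] = 14.077454
  V(2,0) = exp(-r*dt) * [p*0.000000 + (1-p)*0.355198] = 0.191160
  V(2,1) = exp(-r*dt) * [p*0.355198 + (1-p)*6.380940] = 3.590914
  V(2,2) = exp(-r*dt) * [p*6.380940 + (1-p)*14.077454] = 10.393559
  V(1,0) = exp(-r*dt) * [p*0.191160 + (1-p)*3.590914] = 2.016955
  V(1,1) = exp(-r*dt) * [p*3.590914 + (1-p)*10.393559] = 7.179085
  V(0,0) = exp(-r*dt) * [p*2.016955 + (1-p)*7.179085] = 4.754175


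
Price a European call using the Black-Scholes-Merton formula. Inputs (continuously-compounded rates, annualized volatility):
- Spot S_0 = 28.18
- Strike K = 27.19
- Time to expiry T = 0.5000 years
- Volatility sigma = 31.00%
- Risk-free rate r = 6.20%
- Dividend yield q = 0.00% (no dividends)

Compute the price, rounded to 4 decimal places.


Answer: Price = 3.3990

Derivation:
d1 = (ln(S/K) + (r - q + 0.5*sigma^2) * T) / (sigma * sqrt(T)) = 0.41417410
d2 = d1 - sigma * sqrt(T) = 0.19497100
exp(-rT) = 0.96947557; exp(-qT) = 1.00000000
C = S_0 * exp(-qT) * N(d1) - K * exp(-rT) * N(d2)
N(d1) = 0.66062670; N(d2) = 0.57729217
C = 28.1800 * 1.00000000 * 0.66062670 - 27.1900 * 0.96947557 * 0.57729217 = 3.3990


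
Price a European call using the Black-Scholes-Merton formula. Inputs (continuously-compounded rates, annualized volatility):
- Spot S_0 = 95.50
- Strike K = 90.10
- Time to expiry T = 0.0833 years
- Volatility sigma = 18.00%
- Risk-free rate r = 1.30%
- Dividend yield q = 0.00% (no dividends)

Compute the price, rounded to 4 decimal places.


Answer: Price = 5.8019

Derivation:
d1 = (ln(S/K) + (r - q + 0.5*sigma^2) * T) / (sigma * sqrt(T)) = 1.16722084
d2 = d1 - sigma * sqrt(T) = 1.11526971
exp(-rT) = 0.99891769; exp(-qT) = 1.00000000
C = S_0 * exp(-qT) * N(d1) - K * exp(-rT) * N(d2)
N(d1) = 0.87843940; N(d2) = 0.86763257
C = 95.5000 * 1.00000000 * 0.87843940 - 90.1000 * 0.99891769 * 0.86763257 = 5.8019


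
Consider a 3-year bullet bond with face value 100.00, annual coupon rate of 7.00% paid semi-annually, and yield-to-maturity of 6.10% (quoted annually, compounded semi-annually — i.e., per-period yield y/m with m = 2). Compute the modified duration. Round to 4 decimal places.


Coupon per period c = face * coupon_rate / m = 3.500000
Periods per year m = 2; per-period yield y/m = 0.030500
Number of cashflows N = 6
Cashflows (t years, CF_t, discount factor 1/(1+y/m)^(m*t), PV):
  t = 0.5000: CF_t = 3.500000, DF = 0.970403, PV = 3.396410
  t = 1.0000: CF_t = 3.500000, DF = 0.941681, PV = 3.295885
  t = 1.5000: CF_t = 3.500000, DF = 0.913810, PV = 3.198336
  t = 2.0000: CF_t = 3.500000, DF = 0.886764, PV = 3.103674
  t = 2.5000: CF_t = 3.500000, DF = 0.860518, PV = 3.011813
  t = 3.0000: CF_t = 103.500000, DF = 0.835049, PV = 86.427584
Price P = sum_t PV_t = 102.433701
First compute Macaulay numerator sum_t t * PV_t:
  t * PV_t at t = 0.5000: 1.698205
  t * PV_t at t = 1.0000: 3.295885
  t * PV_t at t = 1.5000: 4.797504
  t * PV_t at t = 2.0000: 6.207347
  t * PV_t at t = 2.5000: 7.529534
  t * PV_t at t = 3.0000: 259.282752
Macaulay duration D = 282.811227 / 102.433701 = 2.760920
Modified duration = D / (1 + y/m) = 2.760920 / (1 + 0.030500) = 2.679204

Answer: Modified duration = 2.6792


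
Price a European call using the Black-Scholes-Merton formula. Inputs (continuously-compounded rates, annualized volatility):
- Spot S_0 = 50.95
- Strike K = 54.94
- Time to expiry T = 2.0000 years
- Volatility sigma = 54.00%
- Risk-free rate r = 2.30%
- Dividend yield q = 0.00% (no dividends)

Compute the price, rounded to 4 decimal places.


d1 = (ln(S/K) + (r - q + 0.5*sigma^2) * T) / (sigma * sqrt(T)) = 0.34334366
d2 = d1 - sigma * sqrt(T) = -0.42033167
exp(-rT) = 0.95504196; exp(-qT) = 1.00000000
C = S_0 * exp(-qT) * N(d1) - K * exp(-rT) * N(d2)
N(d1) = 0.63433003; N(d2) = 0.33712159
C = 50.9500 * 1.00000000 * 0.63433003 - 54.9400 * 0.95504196 * 0.33712159 = 14.6303

Answer: Price = 14.6303


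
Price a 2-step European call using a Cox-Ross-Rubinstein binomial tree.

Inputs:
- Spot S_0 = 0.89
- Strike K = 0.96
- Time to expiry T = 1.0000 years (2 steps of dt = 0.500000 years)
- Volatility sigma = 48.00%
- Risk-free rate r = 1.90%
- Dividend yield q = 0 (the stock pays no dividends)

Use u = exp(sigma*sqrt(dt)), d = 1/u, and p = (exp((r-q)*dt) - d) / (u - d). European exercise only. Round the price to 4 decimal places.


Answer: Price = V(0,0) = 0.1440

Derivation:
dt = T/N = 0.500000
u = exp(sigma*sqrt(dt)) = 1.404121; d = 1/u = 0.712189
p = (exp((r-q)*dt) - d) / (u - d) = 0.429748
Discount per step: exp(-r*dt) = 0.990545
Stock lattice S(k, i) with i counting down-moves:
  k=0: S(0,0) = 0.8900
  k=1: S(1,0) = 1.2497; S(1,1) = 0.6338
  k=2: S(2,0) = 1.7547; S(2,1) = 0.8900; S(2,2) = 0.4514
Terminal payoffs V(N, i) = max(S_T - K, 0):
  V(2,0) = 0.794684; V(2,1) = 0.000000; V(2,2) = 0.000000
Backward induction: V(k, i) = exp(-r*dt) * [p * V(k+1, i) + (1-p) * V(k+1, i+1)].
  V(1,0) = exp(-r*dt) * [p*0.794684 + (1-p)*0.000000] = 0.338284
  V(1,1) = exp(-r*dt) * [p*0.000000 + (1-p)*0.000000] = 0.000000
  V(0,0) = exp(-r*dt) * [p*0.338284 + (1-p)*0.000000] = 0.144002


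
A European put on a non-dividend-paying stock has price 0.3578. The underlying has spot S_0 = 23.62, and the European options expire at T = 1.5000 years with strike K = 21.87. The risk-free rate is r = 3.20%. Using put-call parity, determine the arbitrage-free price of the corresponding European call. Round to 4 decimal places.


Put-call parity: C - P = S_0 * exp(-qT) - K * exp(-rT).
S_0 * exp(-qT) = 23.6200 * 1.00000000 = 23.62000000
K * exp(-rT) = 21.8700 * 0.95313379 = 20.84503592
C = P + S*exp(-qT) - K*exp(-rT)
C = 0.3578 + 23.62000000 - 20.84503592 = 3.1328

Answer: Call price = 3.1328


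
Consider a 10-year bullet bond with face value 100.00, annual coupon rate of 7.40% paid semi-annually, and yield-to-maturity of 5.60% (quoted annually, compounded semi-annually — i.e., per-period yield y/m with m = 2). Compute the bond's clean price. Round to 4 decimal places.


Coupon per period c = face * coupon_rate / m = 3.700000
Periods per year m = 2; per-period yield y/m = 0.028000
Number of cashflows N = 20
Cashflows (t years, CF_t, discount factor 1/(1+y/m)^(m*t), PV):
  t = 0.5000: CF_t = 3.700000, DF = 0.972763, PV = 3.599222
  t = 1.0000: CF_t = 3.700000, DF = 0.946267, PV = 3.501189
  t = 1.5000: CF_t = 3.700000, DF = 0.920493, PV = 3.405825
  t = 2.0000: CF_t = 3.700000, DF = 0.895422, PV = 3.313060
  t = 2.5000: CF_t = 3.700000, DF = 0.871033, PV = 3.222821
  t = 3.0000: CF_t = 3.700000, DF = 0.847308, PV = 3.135040
  t = 3.5000: CF_t = 3.700000, DF = 0.824230, PV = 3.049649
  t = 4.0000: CF_t = 3.700000, DF = 0.801780, PV = 2.966585
  t = 4.5000: CF_t = 3.700000, DF = 0.779941, PV = 2.885783
  t = 5.0000: CF_t = 3.700000, DF = 0.758698, PV = 2.807182
  t = 5.5000: CF_t = 3.700000, DF = 0.738033, PV = 2.730722
  t = 6.0000: CF_t = 3.700000, DF = 0.717931, PV = 2.656344
  t = 6.5000: CF_t = 3.700000, DF = 0.698376, PV = 2.583992
  t = 7.0000: CF_t = 3.700000, DF = 0.679354, PV = 2.513611
  t = 7.5000: CF_t = 3.700000, DF = 0.660851, PV = 2.445147
  t = 8.0000: CF_t = 3.700000, DF = 0.642851, PV = 2.378548
  t = 8.5000: CF_t = 3.700000, DF = 0.625341, PV = 2.313762
  t = 9.0000: CF_t = 3.700000, DF = 0.608309, PV = 2.250742
  t = 9.5000: CF_t = 3.700000, DF = 0.591740, PV = 2.189437
  t = 10.0000: CF_t = 103.700000, DF = 0.575622, PV = 59.692046
Price P = sum_t PV_t = 113.640708

Answer: Price = 113.6407


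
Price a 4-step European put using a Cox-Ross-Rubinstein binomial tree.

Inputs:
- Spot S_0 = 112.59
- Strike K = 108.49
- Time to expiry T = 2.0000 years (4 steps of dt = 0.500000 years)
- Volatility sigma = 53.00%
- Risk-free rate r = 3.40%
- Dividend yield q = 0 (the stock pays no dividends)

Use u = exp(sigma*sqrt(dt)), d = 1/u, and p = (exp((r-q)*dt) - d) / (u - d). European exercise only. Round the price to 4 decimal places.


dt = T/N = 0.500000
u = exp(sigma*sqrt(dt)) = 1.454652; d = 1/u = 0.687450
p = (exp((r-q)*dt) - d) / (u - d) = 0.429738
Discount per step: exp(-r*dt) = 0.983144
Stock lattice S(k, i) with i counting down-moves:
  k=0: S(0,0) = 112.5900
  k=1: S(1,0) = 163.7793; S(1,1) = 77.4000
  k=2: S(2,0) = 238.2418; S(2,1) = 112.5900; S(2,2) = 53.2086
  k=3: S(3,0) = 346.5589; S(3,1) = 163.7793; S(3,2) = 77.4000; S(3,3) = 36.5782
  k=4: S(4,0) = 504.1225; S(4,1) = 238.2418; S(4,2) = 112.5900; S(4,3) = 53.2086; S(4,4) = 25.1457
Terminal payoffs V(N, i) = max(K - S_T, 0):
  V(4,0) = 0.000000; V(4,1) = 0.000000; V(4,2) = 0.000000; V(4,3) = 55.281417; V(4,4) = 83.344310
Backward induction: V(k, i) = exp(-r*dt) * [p * V(k+1, i) + (1-p) * V(k+1, i+1)].
  V(3,0) = exp(-r*dt) * [p*0.000000 + (1-p)*0.000000] = 0.000000
  V(3,1) = exp(-r*dt) * [p*0.000000 + (1-p)*0.000000] = 0.000000
  V(3,2) = exp(-r*dt) * [p*0.000000 + (1-p)*55.281417] = 30.993520
  V(3,3) = exp(-r*dt) * [p*55.281417 + (1-p)*83.344310] = 70.083033
  V(2,0) = exp(-r*dt) * [p*0.000000 + (1-p)*0.000000] = 0.000000
  V(2,1) = exp(-r*dt) * [p*0.000000 + (1-p)*30.993520] = 17.376513
  V(2,2) = exp(-r*dt) * [p*30.993520 + (1-p)*70.083033] = 52.386614
  V(1,0) = exp(-r*dt) * [p*0.000000 + (1-p)*17.376513] = 9.742140
  V(1,1) = exp(-r*dt) * [p*17.376513 + (1-p)*52.386614] = 36.712018
  V(0,0) = exp(-r*dt) * [p*9.742140 + (1-p)*36.712018] = 24.698582

Answer: Price = V(0,0) = 24.6986


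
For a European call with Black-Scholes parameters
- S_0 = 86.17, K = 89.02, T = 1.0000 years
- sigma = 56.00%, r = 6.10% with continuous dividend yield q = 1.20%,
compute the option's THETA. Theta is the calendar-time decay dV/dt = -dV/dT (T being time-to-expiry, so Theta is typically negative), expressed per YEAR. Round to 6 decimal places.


d1 = 0.3093946887; d2 = -0.2506053113
phi(d1) = 0.3802976399; exp(-qT) = 0.9880717129; exp(-rT) = 0.9408232398
Theta = -S*exp(-qT)*phi(d1)*sigma/(2*sqrt(T)) - r*K*exp(-rT)*N(d2) + q*S*exp(-qT)*N(d1)
N(d1) = 0.6214893449; N(d2) = 0.4010596375; sqrt(T) = 1.0000000000
Term 1 = -86.1700 * 0.9880717129 * 0.3802976399 * 0.5600 / (2 * 1.0000000000) = -9.0662193183
Term 2 = -0.0610 * 89.0200 * 0.9408232398 * 0.4010596375 = -2.0489644271
Term 3 = 0.0120 * 86.1700 * 0.9880717129 * 0.6214893449 = 0.6349791900
Theta = -9.0662193183 + (-2.0489644271) + (0.6349791900) = -10.480205

Answer: Theta = -10.480205


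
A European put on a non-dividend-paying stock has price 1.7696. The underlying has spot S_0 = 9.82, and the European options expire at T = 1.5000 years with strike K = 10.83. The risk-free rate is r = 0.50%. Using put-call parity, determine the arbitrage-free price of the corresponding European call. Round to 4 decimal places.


Put-call parity: C - P = S_0 * exp(-qT) - K * exp(-rT).
S_0 * exp(-qT) = 9.8200 * 1.00000000 = 9.82000000
K * exp(-rT) = 10.8300 * 0.99252805 = 10.74907883
C = P + S*exp(-qT) - K*exp(-rT)
C = 1.7696 + 9.82000000 - 10.74907883 = 0.8405

Answer: Call price = 0.8405


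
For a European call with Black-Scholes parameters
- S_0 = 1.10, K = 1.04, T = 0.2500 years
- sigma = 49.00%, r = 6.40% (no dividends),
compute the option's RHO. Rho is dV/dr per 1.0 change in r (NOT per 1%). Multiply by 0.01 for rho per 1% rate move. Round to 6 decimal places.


d1 = 0.4167427210; d2 = 0.1717427210
phi(d1) = 0.3657607745; exp(-qT) = 1.0000000000; exp(-rT) = 0.9841273201
N(d2) = 0.5681801009
Rho = K*T*exp(-rT)*N(d2) = 1.0400 * 0.2500 * 0.9841273201 * 0.5681801009 = 0.145382

Answer: Rho = 0.145382


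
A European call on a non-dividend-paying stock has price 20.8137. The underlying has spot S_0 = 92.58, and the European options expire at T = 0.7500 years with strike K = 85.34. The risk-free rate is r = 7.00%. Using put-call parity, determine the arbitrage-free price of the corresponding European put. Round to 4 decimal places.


Put-call parity: C - P = S_0 * exp(-qT) - K * exp(-rT).
S_0 * exp(-qT) = 92.5800 * 1.00000000 = 92.58000000
K * exp(-rT) = 85.3400 * 0.94885432 = 80.97522776
P = C - S*exp(-qT) + K*exp(-rT)
P = 20.8137 - 92.58000000 + 80.97522776 = 9.2089

Answer: Put price = 9.2089


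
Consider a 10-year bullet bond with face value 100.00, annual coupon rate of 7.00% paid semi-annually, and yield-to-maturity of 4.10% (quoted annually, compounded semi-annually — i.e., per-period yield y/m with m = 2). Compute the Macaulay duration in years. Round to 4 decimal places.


Answer: Macaulay duration = 7.6561 years

Derivation:
Coupon per period c = face * coupon_rate / m = 3.500000
Periods per year m = 2; per-period yield y/m = 0.020500
Number of cashflows N = 20
Cashflows (t years, CF_t, discount factor 1/(1+y/m)^(m*t), PV):
  t = 0.5000: CF_t = 3.500000, DF = 0.979912, PV = 3.429691
  t = 1.0000: CF_t = 3.500000, DF = 0.960227, PV = 3.360795
  t = 1.5000: CF_t = 3.500000, DF = 0.940938, PV = 3.293283
  t = 2.0000: CF_t = 3.500000, DF = 0.922036, PV = 3.227127
  t = 2.5000: CF_t = 3.500000, DF = 0.903514, PV = 3.162299
  t = 3.0000: CF_t = 3.500000, DF = 0.885364, PV = 3.098775
  t = 3.5000: CF_t = 3.500000, DF = 0.867579, PV = 3.036526
  t = 4.0000: CF_t = 3.500000, DF = 0.850151, PV = 2.975528
  t = 4.5000: CF_t = 3.500000, DF = 0.833073, PV = 2.915755
  t = 5.0000: CF_t = 3.500000, DF = 0.816338, PV = 2.857182
  t = 5.5000: CF_t = 3.500000, DF = 0.799939, PV = 2.799787
  t = 6.0000: CF_t = 3.500000, DF = 0.783870, PV = 2.743544
  t = 6.5000: CF_t = 3.500000, DF = 0.768123, PV = 2.688431
  t = 7.0000: CF_t = 3.500000, DF = 0.752693, PV = 2.634425
  t = 7.5000: CF_t = 3.500000, DF = 0.737573, PV = 2.581505
  t = 8.0000: CF_t = 3.500000, DF = 0.722756, PV = 2.529647
  t = 8.5000: CF_t = 3.500000, DF = 0.708237, PV = 2.478831
  t = 9.0000: CF_t = 3.500000, DF = 0.694010, PV = 2.429036
  t = 9.5000: CF_t = 3.500000, DF = 0.680069, PV = 2.380241
  t = 10.0000: CF_t = 103.500000, DF = 0.666407, PV = 68.973167
Price P = sum_t PV_t = 123.595573
Macaulay numerator sum_t t * PV_t:
  t * PV_t at t = 0.5000: 1.714846
  t * PV_t at t = 1.0000: 3.360795
  t * PV_t at t = 1.5000: 4.939924
  t * PV_t at t = 2.0000: 6.454253
  t * PV_t at t = 2.5000: 7.905749
  t * PV_t at t = 3.0000: 9.296324
  t * PV_t at t = 3.5000: 10.627840
  t * PV_t at t = 4.0000: 11.902110
  t * PV_t at t = 4.5000: 13.120896
  t * PV_t at t = 5.0000: 14.285912
  t * PV_t at t = 5.5000: 15.398827
  t * PV_t at t = 6.0000: 16.461264
  t * PV_t at t = 6.5000: 17.474803
  t * PV_t at t = 7.0000: 18.440978
  t * PV_t at t = 7.5000: 19.361285
  t * PV_t at t = 8.0000: 20.237175
  t * PV_t at t = 8.5000: 21.070062
  t * PV_t at t = 9.0000: 21.861320
  t * PV_t at t = 9.5000: 22.612286
  t * PV_t at t = 10.0000: 689.731672
Macaulay duration D = (sum_t t * PV_t) / P = 946.258321 / 123.595573 = 7.656086


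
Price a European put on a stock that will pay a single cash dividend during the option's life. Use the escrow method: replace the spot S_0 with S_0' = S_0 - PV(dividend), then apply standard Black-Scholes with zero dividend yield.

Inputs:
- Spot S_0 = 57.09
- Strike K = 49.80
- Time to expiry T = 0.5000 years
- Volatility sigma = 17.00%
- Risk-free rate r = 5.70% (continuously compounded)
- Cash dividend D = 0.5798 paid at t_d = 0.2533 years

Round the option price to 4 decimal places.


PV(D) = D * exp(-r * t_d) = 0.5798 * 0.98566563 = 0.57148893
S_0' = S_0 - PV(D) = 57.0900 - 0.57148893 = 56.51851107
d1 = (ln(S_0'/K) + (r + sigma^2/2)*T) / (sigma*sqrt(T)) = 1.34997690
d2 = d1 - sigma*sqrt(T) = 1.22976875
exp(-rT) = 0.97190229
N(-d1) = 0.08851170; N(-d2) = 0.10939186
P = K * exp(-rT) * N(-d2) - S_0' * N(-d1) = 49.8000 * 0.97190229 * 0.10939186 - 56.51851107 * 0.08851170 = 0.2921

Answer: Price = 0.2921


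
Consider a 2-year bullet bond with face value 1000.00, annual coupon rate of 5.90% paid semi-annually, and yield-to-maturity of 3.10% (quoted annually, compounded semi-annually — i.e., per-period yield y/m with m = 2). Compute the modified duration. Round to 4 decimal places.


Coupon per period c = face * coupon_rate / m = 29.500000
Periods per year m = 2; per-period yield y/m = 0.015500
Number of cashflows N = 4
Cashflows (t years, CF_t, discount factor 1/(1+y/m)^(m*t), PV):
  t = 0.5000: CF_t = 29.500000, DF = 0.984737, PV = 29.049729
  t = 1.0000: CF_t = 29.500000, DF = 0.969706, PV = 28.606331
  t = 1.5000: CF_t = 29.500000, DF = 0.954905, PV = 28.169701
  t = 2.0000: CF_t = 1029.500000, DF = 0.940330, PV = 968.069729
Price P = sum_t PV_t = 1053.895490
First compute Macaulay numerator sum_t t * PV_t:
  t * PV_t at t = 0.5000: 14.524865
  t * PV_t at t = 1.0000: 28.606331
  t * PV_t at t = 1.5000: 42.254551
  t * PV_t at t = 2.0000: 1936.139457
Macaulay duration D = 2021.525204 / 1053.895490 = 1.918146
Modified duration = D / (1 + y/m) = 1.918146 / (1 + 0.015500) = 1.888868

Answer: Modified duration = 1.8889


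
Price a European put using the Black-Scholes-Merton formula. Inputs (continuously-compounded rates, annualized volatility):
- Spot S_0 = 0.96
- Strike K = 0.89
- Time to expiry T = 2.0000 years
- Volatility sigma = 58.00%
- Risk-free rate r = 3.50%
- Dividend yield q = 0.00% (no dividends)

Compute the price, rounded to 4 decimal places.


Answer: Price = 0.2240

Derivation:
d1 = (ln(S/K) + (r - q + 0.5*sigma^2) * T) / (sigma * sqrt(T)) = 0.58776645
d2 = d1 - sigma * sqrt(T) = -0.23247742
exp(-rT) = 0.93239382; exp(-qT) = 1.00000000
P = K * exp(-rT) * N(-d2) - S_0 * exp(-qT) * N(-d1)
N(-d1) = 0.27834453; N(-d2) = 0.59191639
P = 0.8900 * 0.93239382 * 0.59191639 - 0.9600 * 1.00000000 * 0.27834453 = 0.2240


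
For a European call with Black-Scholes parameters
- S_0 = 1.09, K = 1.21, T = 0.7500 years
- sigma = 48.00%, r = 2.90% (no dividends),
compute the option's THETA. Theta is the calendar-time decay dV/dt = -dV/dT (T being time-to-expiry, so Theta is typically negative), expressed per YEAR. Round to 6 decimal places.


d1 = 0.0089184658; d2 = -0.4067737280
phi(d1) = 0.3989264150; exp(-qT) = 1.0000000000; exp(-rT) = 0.9784848257
Theta = -S*exp(-qT)*phi(d1)*sigma/(2*sqrt(T)) - r*K*exp(-rT)*N(d2) + q*S*exp(-qT)*N(d1)
N(d1) = 0.5035579059; N(d2) = 0.3420870921; sqrt(T) = 0.8660254038
Term 1 = -1.0900 * 1.0000000000 * 0.3989264150 * 0.4800 / (2 * 0.8660254038) = -0.1205035669
Term 2 = -0.0290 * 1.2100 * 0.9784848257 * 0.3420870921 = -0.0117455714
Term 3 = 0 (no dividend yield, q = 0)
Theta = -0.1205035669 + (-0.0117455714) + (0.0000000000) = -0.132249

Answer: Theta = -0.132249


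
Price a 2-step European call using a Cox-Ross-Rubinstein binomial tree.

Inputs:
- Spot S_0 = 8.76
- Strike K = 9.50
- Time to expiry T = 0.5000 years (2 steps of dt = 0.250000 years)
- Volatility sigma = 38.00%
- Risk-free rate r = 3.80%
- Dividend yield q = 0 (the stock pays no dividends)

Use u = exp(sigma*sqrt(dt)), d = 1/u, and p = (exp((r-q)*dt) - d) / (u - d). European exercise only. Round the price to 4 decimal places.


Answer: Price = V(0,0) = 0.7408

Derivation:
dt = T/N = 0.250000
u = exp(sigma*sqrt(dt)) = 1.209250; d = 1/u = 0.826959
p = (exp((r-q)*dt) - d) / (u - d) = 0.477611
Discount per step: exp(-r*dt) = 0.990545
Stock lattice S(k, i) with i counting down-moves:
  k=0: S(0,0) = 8.7600
  k=1: S(1,0) = 10.5930; S(1,1) = 7.2442
  k=2: S(2,0) = 12.8096; S(2,1) = 8.7600; S(2,2) = 5.9906
Terminal payoffs V(N, i) = max(S_T - K, 0):
  V(2,0) = 3.309613; V(2,1) = 0.000000; V(2,2) = 0.000000
Backward induction: V(k, i) = exp(-r*dt) * [p * V(k+1, i) + (1-p) * V(k+1, i+1)].
  V(1,0) = exp(-r*dt) * [p*3.309613 + (1-p)*0.000000] = 1.565762
  V(1,1) = exp(-r*dt) * [p*0.000000 + (1-p)*0.000000] = 0.000000
  V(0,0) = exp(-r*dt) * [p*1.565762 + (1-p)*0.000000] = 0.740754


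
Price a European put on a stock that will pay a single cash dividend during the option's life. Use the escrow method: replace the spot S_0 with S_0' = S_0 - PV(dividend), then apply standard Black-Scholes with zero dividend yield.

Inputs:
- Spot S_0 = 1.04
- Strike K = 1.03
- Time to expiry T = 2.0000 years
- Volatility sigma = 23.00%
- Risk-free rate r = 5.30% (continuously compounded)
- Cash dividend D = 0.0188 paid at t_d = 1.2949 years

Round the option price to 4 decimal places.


PV(D) = D * exp(-r * t_d) = 0.0188 * 0.93367235 = 0.01755304
S_0' = S_0 - PV(D) = 1.0400 - 0.01755304 = 1.02244696
d1 = (ln(S_0'/K) + (r + sigma^2/2)*T) / (sigma*sqrt(T)) = 0.46589093
d2 = d1 - sigma*sqrt(T) = 0.14062181
exp(-rT) = 0.89942465
N(-d1) = 0.32064679; N(-d2) = 0.44408436
P = K * exp(-rT) * N(-d2) - S_0' * N(-d1) = 1.0300 * 0.89942465 * 0.44408436 - 1.02244696 * 0.32064679 = 0.0836

Answer: Price = 0.0836


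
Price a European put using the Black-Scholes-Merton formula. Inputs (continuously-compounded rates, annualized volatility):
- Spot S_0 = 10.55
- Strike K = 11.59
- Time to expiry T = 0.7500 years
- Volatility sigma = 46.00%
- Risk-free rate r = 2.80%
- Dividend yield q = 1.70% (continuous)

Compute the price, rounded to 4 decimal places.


Answer: Price = 2.2237

Derivation:
d1 = (ln(S/K) + (r - q + 0.5*sigma^2) * T) / (sigma * sqrt(T)) = -0.01610756
d2 = d1 - sigma * sqrt(T) = -0.41447925
exp(-rT) = 0.97921896; exp(-qT) = 0.98733094
P = K * exp(-rT) * N(-d2) - S_0 * exp(-qT) * N(-d1)
N(-d1) = 0.50642571; N(-d2) = 0.66073842
P = 11.5900 * 0.97921896 * 0.66073842 - 10.5500 * 0.98733094 * 0.50642571 = 2.2237


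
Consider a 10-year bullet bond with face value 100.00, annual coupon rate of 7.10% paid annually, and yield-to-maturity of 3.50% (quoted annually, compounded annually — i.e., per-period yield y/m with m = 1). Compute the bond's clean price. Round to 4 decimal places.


Coupon per period c = face * coupon_rate / m = 7.100000
Periods per year m = 1; per-period yield y/m = 0.035000
Number of cashflows N = 10
Cashflows (t years, CF_t, discount factor 1/(1+y/m)^(m*t), PV):
  t = 1.0000: CF_t = 7.100000, DF = 0.966184, PV = 6.859903
  t = 2.0000: CF_t = 7.100000, DF = 0.933511, PV = 6.627926
  t = 3.0000: CF_t = 7.100000, DF = 0.901943, PV = 6.403793
  t = 4.0000: CF_t = 7.100000, DF = 0.871442, PV = 6.187240
  t = 5.0000: CF_t = 7.100000, DF = 0.841973, PV = 5.978009
  t = 6.0000: CF_t = 7.100000, DF = 0.813501, PV = 5.775855
  t = 7.0000: CF_t = 7.100000, DF = 0.785991, PV = 5.580536
  t = 8.0000: CF_t = 7.100000, DF = 0.759412, PV = 5.391822
  t = 9.0000: CF_t = 7.100000, DF = 0.733731, PV = 5.209490
  t = 10.0000: CF_t = 107.100000, DF = 0.708919, PV = 75.925205
Price P = sum_t PV_t = 129.939779

Answer: Price = 129.9398


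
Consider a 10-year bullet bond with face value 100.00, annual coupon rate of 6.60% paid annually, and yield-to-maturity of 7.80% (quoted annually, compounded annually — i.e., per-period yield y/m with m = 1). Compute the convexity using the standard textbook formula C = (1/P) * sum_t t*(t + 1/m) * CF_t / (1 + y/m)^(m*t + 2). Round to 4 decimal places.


Answer: Convexity = 64.0104

Derivation:
Coupon per period c = face * coupon_rate / m = 6.600000
Periods per year m = 1; per-period yield y/m = 0.078000
Number of cashflows N = 10
Cashflows (t years, CF_t, discount factor 1/(1+y/m)^(m*t), PV):
  t = 1.0000: CF_t = 6.600000, DF = 0.927644, PV = 6.122449
  t = 2.0000: CF_t = 6.600000, DF = 0.860523, PV = 5.679452
  t = 3.0000: CF_t = 6.600000, DF = 0.798259, PV = 5.268508
  t = 4.0000: CF_t = 6.600000, DF = 0.740500, PV = 4.887299
  t = 5.0000: CF_t = 6.600000, DF = 0.686920, PV = 4.533672
  t = 6.0000: CF_t = 6.600000, DF = 0.637217, PV = 4.205633
  t = 7.0000: CF_t = 6.600000, DF = 0.591111, PV = 3.901329
  t = 8.0000: CF_t = 6.600000, DF = 0.548340, PV = 3.619044
  t = 9.0000: CF_t = 6.600000, DF = 0.508664, PV = 3.357184
  t = 10.0000: CF_t = 106.600000, DF = 0.471859, PV = 50.300187
Price P = sum_t PV_t = 91.874756
Convexity numerator sum_t t*(t + 1/m) * CF_t / (1+y/m)^(m*t + 2):
  t = 1.0000: term = 10.537016
  t = 2.0000: term = 29.323793
  t = 3.0000: term = 54.404068
  t = 4.0000: term = 84.112660
  t = 5.0000: term = 117.039879
  t = 6.0000: term = 151.999843
  t = 7.0000: term = 188.002279
  t = 8.0000: term = 224.227473
  t = 9.0000: term = 260.004028
  t = 10.0000: term = 4761.291375
Convexity = (1/P) * sum = 5880.942415 / 91.874756 = 64.010427


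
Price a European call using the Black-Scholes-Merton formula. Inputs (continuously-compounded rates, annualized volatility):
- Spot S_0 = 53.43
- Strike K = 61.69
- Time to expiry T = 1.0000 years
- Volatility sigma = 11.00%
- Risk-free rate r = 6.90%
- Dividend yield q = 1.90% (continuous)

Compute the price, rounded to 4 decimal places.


Answer: Price = 0.6613

Derivation:
d1 = (ln(S/K) + (r - q + 0.5*sigma^2) * T) / (sigma * sqrt(T)) = -0.79726779
d2 = d1 - sigma * sqrt(T) = -0.90726779
exp(-rT) = 0.93332668; exp(-qT) = 0.98117936
C = S_0 * exp(-qT) * N(d1) - K * exp(-rT) * N(d2)
N(d1) = 0.21264776; N(d2) = 0.18213260
C = 53.4300 * 0.98117936 * 0.21264776 - 61.6900 * 0.93332668 * 0.18213260 = 0.6613


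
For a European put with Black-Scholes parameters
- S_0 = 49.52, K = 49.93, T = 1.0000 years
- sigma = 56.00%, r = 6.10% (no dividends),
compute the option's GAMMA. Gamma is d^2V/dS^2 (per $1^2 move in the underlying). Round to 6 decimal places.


d1 = 0.3742046498; d2 = -0.1857953502
phi(d1) = 0.3719659009; exp(-qT) = 1.0000000000; exp(-rT) = 0.9408232398
Gamma = exp(-qT) * phi(d1) / (S * sigma * sqrt(T)) = 1.0000000000 * 0.3719659009 / (49.5200 * 0.5600 * 1.0000000000) = 0.013413

Answer: Gamma = 0.013413


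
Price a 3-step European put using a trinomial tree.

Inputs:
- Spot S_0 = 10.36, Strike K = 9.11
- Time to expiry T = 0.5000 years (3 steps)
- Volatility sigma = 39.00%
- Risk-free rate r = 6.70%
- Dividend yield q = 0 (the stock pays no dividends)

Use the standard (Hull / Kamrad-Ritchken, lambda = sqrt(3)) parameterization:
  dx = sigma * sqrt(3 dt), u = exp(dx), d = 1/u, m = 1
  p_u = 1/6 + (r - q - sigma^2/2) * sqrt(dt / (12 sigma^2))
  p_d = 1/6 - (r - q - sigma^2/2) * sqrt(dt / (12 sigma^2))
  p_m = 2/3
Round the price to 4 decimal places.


Answer: Price = V(0,0) = 0.4853

Derivation:
dt = T/N = 0.166667; dx = sigma*sqrt(3*dt) = 0.275772
u = exp(dx) = 1.317547; d = 1/u = 0.758986
p_u = 0.163932, p_m = 0.666667, p_d = 0.169401
Discount per step: exp(-r*dt) = 0.988895
Stock lattice S(k, j) with j the centered position index:
  k=0: S(0,+0) = 10.3600
  k=1: S(1,-1) = 7.8631; S(1,+0) = 10.3600; S(1,+1) = 13.6498
  k=2: S(2,-2) = 5.9680; S(2,-1) = 7.8631; S(2,+0) = 10.3600; S(2,+1) = 13.6498; S(2,+2) = 17.9842
  k=3: S(3,-3) = 4.5296; S(3,-2) = 5.9680; S(3,-1) = 7.8631; S(3,+0) = 10.3600; S(3,+1) = 13.6498; S(3,+2) = 17.9842; S(3,+3) = 23.6951
Terminal payoffs V(N, j) = max(K - S_T, 0):
  V(3,-3) = 4.580383; V(3,-2) = 3.142017; V(3,-1) = 1.246903; V(3,+0) = 0.000000; V(3,+1) = 0.000000; V(3,+2) = 0.000000; V(3,+3) = 0.000000
Backward induction: V(k, j) = exp(-r*dt) * [p_u * V(k+1, j+1) + p_m * V(k+1, j) + p_d * V(k+1, j-1)]
  V(2,-2) = exp(-r*dt) * [p_u*1.246903 + p_m*3.142017 + p_d*4.580383] = 3.040862
  V(2,-1) = exp(-r*dt) * [p_u*0.000000 + p_m*1.246903 + p_d*3.142017] = 1.348389
  V(2,+0) = exp(-r*dt) * [p_u*0.000000 + p_m*0.000000 + p_d*1.246903] = 0.208881
  V(2,+1) = exp(-r*dt) * [p_u*0.000000 + p_m*0.000000 + p_d*0.000000] = 0.000000
  V(2,+2) = exp(-r*dt) * [p_u*0.000000 + p_m*0.000000 + p_d*0.000000] = 0.000000
  V(1,-1) = exp(-r*dt) * [p_u*0.208881 + p_m*1.348389 + p_d*3.040862] = 1.432212
  V(1,+0) = exp(-r*dt) * [p_u*0.000000 + p_m*0.208881 + p_d*1.348389] = 0.363591
  V(1,+1) = exp(-r*dt) * [p_u*0.000000 + p_m*0.000000 + p_d*0.208881] = 0.034992
  V(0,+0) = exp(-r*dt) * [p_u*0.034992 + p_m*0.363591 + p_d*1.432212] = 0.485299


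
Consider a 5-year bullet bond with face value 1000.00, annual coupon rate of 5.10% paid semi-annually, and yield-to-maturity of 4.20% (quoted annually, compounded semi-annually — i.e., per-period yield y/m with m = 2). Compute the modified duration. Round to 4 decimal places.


Coupon per period c = face * coupon_rate / m = 25.500000
Periods per year m = 2; per-period yield y/m = 0.021000
Number of cashflows N = 10
Cashflows (t years, CF_t, discount factor 1/(1+y/m)^(m*t), PV):
  t = 0.5000: CF_t = 25.500000, DF = 0.979432, PV = 24.975514
  t = 1.0000: CF_t = 25.500000, DF = 0.959287, PV = 24.461816
  t = 1.5000: CF_t = 25.500000, DF = 0.939556, PV = 23.958684
  t = 2.0000: CF_t = 25.500000, DF = 0.920231, PV = 23.465900
  t = 2.5000: CF_t = 25.500000, DF = 0.901304, PV = 22.983252
  t = 3.0000: CF_t = 25.500000, DF = 0.882766, PV = 22.510530
  t = 3.5000: CF_t = 25.500000, DF = 0.864609, PV = 22.047532
  t = 4.0000: CF_t = 25.500000, DF = 0.846826, PV = 21.594057
  t = 4.5000: CF_t = 25.500000, DF = 0.829408, PV = 21.149909
  t = 5.0000: CF_t = 1025.500000, DF = 0.812349, PV = 833.063763
Price P = sum_t PV_t = 1040.210957
First compute Macaulay numerator sum_t t * PV_t:
  t * PV_t at t = 0.5000: 12.487757
  t * PV_t at t = 1.0000: 24.461816
  t * PV_t at t = 1.5000: 35.938026
  t * PV_t at t = 2.0000: 46.931800
  t * PV_t at t = 2.5000: 57.458129
  t * PV_t at t = 3.0000: 67.531591
  t * PV_t at t = 3.5000: 77.166363
  t * PV_t at t = 4.0000: 86.376228
  t * PV_t at t = 4.5000: 95.174590
  t * PV_t at t = 5.0000: 4165.318816
Macaulay duration D = 4668.845115 / 1040.210957 = 4.488364
Modified duration = D / (1 + y/m) = 4.488364 / (1 + 0.021000) = 4.396047

Answer: Modified duration = 4.3960


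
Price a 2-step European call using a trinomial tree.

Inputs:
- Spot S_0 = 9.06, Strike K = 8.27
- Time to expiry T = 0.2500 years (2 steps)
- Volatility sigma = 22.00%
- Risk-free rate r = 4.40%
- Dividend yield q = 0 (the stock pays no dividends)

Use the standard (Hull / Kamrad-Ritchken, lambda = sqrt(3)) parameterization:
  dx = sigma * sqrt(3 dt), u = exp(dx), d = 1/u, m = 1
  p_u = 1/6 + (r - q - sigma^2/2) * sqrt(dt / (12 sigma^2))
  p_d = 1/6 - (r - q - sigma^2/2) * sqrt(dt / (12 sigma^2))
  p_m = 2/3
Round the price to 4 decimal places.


Answer: Price = V(0,0) = 0.9866

Derivation:
dt = T/N = 0.125000; dx = sigma*sqrt(3*dt) = 0.134722
u = exp(dx) = 1.144219; d = 1/u = 0.873959
p_u = 0.175852, p_m = 0.666667, p_d = 0.157481
Discount per step: exp(-r*dt) = 0.994515
Stock lattice S(k, j) with j the centered position index:
  k=0: S(0,+0) = 9.0600
  k=1: S(1,-1) = 7.9181; S(1,+0) = 9.0600; S(1,+1) = 10.3666
  k=2: S(2,-2) = 6.9201; S(2,-1) = 7.9181; S(2,+0) = 9.0600; S(2,+1) = 10.3666; S(2,+2) = 11.8617
Terminal payoffs V(N, j) = max(S_T - K, 0):
  V(2,-2) = 0.000000; V(2,-1) = 0.000000; V(2,+0) = 0.790000; V(2,+1) = 2.096620; V(2,+2) = 3.591679
Backward induction: V(k, j) = exp(-r*dt) * [p_u * V(k+1, j+1) + p_m * V(k+1, j) + p_d * V(k+1, j-1)]
  V(1,-1) = exp(-r*dt) * [p_u*0.790000 + p_m*0.000000 + p_d*0.000000] = 0.138161
  V(1,+0) = exp(-r*dt) * [p_u*2.096620 + p_m*0.790000 + p_d*0.000000] = 0.890451
  V(1,+1) = exp(-r*dt) * [p_u*3.591679 + p_m*2.096620 + p_d*0.790000] = 2.141949
  V(0,+0) = exp(-r*dt) * [p_u*2.141949 + p_m*0.890451 + p_d*0.138161] = 0.986617


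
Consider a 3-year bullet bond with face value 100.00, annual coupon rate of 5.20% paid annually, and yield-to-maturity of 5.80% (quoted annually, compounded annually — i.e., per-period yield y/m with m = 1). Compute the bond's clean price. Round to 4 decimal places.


Answer: Price = 98.3902

Derivation:
Coupon per period c = face * coupon_rate / m = 5.200000
Periods per year m = 1; per-period yield y/m = 0.058000
Number of cashflows N = 3
Cashflows (t years, CF_t, discount factor 1/(1+y/m)^(m*t), PV):
  t = 1.0000: CF_t = 5.200000, DF = 0.945180, PV = 4.914934
  t = 2.0000: CF_t = 5.200000, DF = 0.893364, PV = 4.645495
  t = 3.0000: CF_t = 105.200000, DF = 0.844390, PV = 88.829811
Price P = sum_t PV_t = 98.390240


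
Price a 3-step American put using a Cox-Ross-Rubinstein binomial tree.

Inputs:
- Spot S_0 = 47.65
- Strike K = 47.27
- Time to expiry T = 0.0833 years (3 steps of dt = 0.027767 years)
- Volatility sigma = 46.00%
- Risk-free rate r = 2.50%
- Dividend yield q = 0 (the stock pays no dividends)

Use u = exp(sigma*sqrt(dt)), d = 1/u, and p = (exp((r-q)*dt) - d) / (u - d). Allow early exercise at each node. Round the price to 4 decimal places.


Answer: Price = V(0,0) = 2.4952

Derivation:
dt = T/N = 0.027767
u = exp(sigma*sqrt(dt)) = 1.079666; d = 1/u = 0.926213
p = (exp((r-q)*dt) - d) / (u - d) = 0.485372
Discount per step: exp(-r*dt) = 0.999306
Stock lattice S(k, i) with i counting down-moves:
  k=0: S(0,0) = 47.6500
  k=1: S(1,0) = 51.4461; S(1,1) = 44.1340
  k=2: S(2,0) = 55.5445; S(2,1) = 47.6500; S(2,2) = 40.8775
  k=3: S(3,0) = 59.9695; S(3,1) = 51.4461; S(3,2) = 44.1340; S(3,3) = 37.8613
Terminal payoffs V(N, i) = max(K - S_T, 0):
  V(3,0) = 0.000000; V(3,1) = 0.000000; V(3,2) = 3.135963; V(3,3) = 9.408732
Backward induction: V(k, i) = exp(-r*dt) * [p * V(k+1, i) + (1-p) * V(k+1, i+1)]; then take max(V_cont, immediate exercise) for American.
  V(2,0) = exp(-r*dt) * [p*0.000000 + (1-p)*0.000000] = 0.000000; exercise = 0.000000; V(2,0) = max -> 0.000000
  V(2,1) = exp(-r*dt) * [p*0.000000 + (1-p)*3.135963] = 1.612735; exercise = 0.000000; V(2,1) = max -> 1.612735
  V(2,2) = exp(-r*dt) * [p*3.135963 + (1-p)*9.408732] = 6.359691; exercise = 6.392493; V(2,2) = max -> 6.392493
  V(1,0) = exp(-r*dt) * [p*0.000000 + (1-p)*1.612735] = 0.829383; exercise = 0.000000; V(1,0) = max -> 0.829383
  V(1,1) = exp(-r*dt) * [p*1.612735 + (1-p)*6.392493] = 4.069707; exercise = 3.135963; V(1,1) = max -> 4.069707
  V(0,0) = exp(-r*dt) * [p*0.829383 + (1-p)*4.069707] = 2.495213; exercise = 0.000000; V(0,0) = max -> 2.495213
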